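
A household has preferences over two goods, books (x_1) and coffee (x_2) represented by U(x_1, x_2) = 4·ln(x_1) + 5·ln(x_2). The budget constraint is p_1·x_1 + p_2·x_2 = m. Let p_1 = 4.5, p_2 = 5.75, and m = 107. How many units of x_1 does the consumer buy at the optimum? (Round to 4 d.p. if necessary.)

x_1* = 10.5679

Tangency: MRS = (4/5)·x_2/x_1 = p_1/p_2.
Rearranging, p_2·x_2 = (5/4)·p_1·x_1. Substituting into the budget gives p_1·x_1·(1 + (5/4)) = m.
Demand: x_1*(p_1,p_2,m) = 4/9·m/p_1 and x_2* = 5/9·m/p_2.
At p_1=4.5, p_2=5.75, m=107: x_1* = 4/9·107/4.5 = 10.5679.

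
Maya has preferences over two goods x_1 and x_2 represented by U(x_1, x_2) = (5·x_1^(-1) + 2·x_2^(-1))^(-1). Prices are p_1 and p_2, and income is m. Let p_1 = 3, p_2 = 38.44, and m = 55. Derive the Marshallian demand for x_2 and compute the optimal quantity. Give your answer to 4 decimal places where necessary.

Numerically x_2/x_1 = 0.176685, so x_1* = 55/(3 + 38.44·0.176685) = 5.617 and x_2* = 0.176685·5.617 = 0.9924.

x_2* = 0.9924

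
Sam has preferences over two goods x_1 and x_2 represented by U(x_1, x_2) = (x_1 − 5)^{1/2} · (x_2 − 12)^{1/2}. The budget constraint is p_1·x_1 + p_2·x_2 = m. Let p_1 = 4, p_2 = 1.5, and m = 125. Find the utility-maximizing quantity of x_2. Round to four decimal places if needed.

After buying the subsistence bundle (5, 12), a share 0.5 of the remaining income goes to x_1: x_1* = 5 + 0.5·(m − 5p_1 − 12p_2)/p_1.
Discretionary income = 125 − 5·4 − 12·1.5 = 87; x_2* = 12 + 0.5·87/1.5 = 41.

x_2* = 41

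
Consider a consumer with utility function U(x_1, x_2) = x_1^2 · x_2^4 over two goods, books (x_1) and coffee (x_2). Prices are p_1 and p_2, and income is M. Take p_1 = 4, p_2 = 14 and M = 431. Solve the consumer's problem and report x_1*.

x_1* = 35.9167

MU_x_1/MU_x_2 = (2·x_2)/(4·x_1); tangency sets this equal to p_1/p_2.
Rearranging, p_2·x_2 = 2·p_1·x_1. Substituting into the budget gives p_1·x_1·(1 + 2) = M.
Demand: x_1*(p_1,p_2,M) = 1/3·M/p_1 and x_2* = 2/3·M/p_2.
At p_1=4, p_2=14, M=431: x_1* = 1/3·431/4 = 35.9167.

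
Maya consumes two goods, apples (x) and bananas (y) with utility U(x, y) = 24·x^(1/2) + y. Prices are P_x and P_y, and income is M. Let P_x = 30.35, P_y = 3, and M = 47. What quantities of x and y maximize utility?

x* = 1.407, y* = 1.4327

Thus x* = (12·P_y/P_x)² — independent of M — with the rest of income spent on y.
Plugging in: x* = (12·3/30.35)² = 1.407, y* = 1.4327.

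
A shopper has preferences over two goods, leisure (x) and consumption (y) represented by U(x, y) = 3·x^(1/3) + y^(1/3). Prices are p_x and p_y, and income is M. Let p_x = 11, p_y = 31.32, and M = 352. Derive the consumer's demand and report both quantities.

MU_x ∝ 3·x^(-2/3), MU_y ∝ y^(-2/3), so MRS = 3·(y/x)^(2/3) = p_x/p_y.
Hence y/x = ((1/3)·p_x/p_y)^(1/(2/3)), i.e. raised to the 1.5 power.
With the ratio pinned down, the budget gives x* = M/(p_x + p_y·(y/x)) and y* = (y/x)·x*.
Numerically y/x = 0.040057, so x* = 352/(11 + 31.32·0.040057) = 28.724 and y* = 0.040057·28.724 = 1.1506.

x* = 28.724, y* = 1.1506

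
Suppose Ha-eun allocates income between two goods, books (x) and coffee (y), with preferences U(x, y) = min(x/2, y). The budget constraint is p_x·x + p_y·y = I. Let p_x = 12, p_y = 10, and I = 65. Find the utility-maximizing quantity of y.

y* = 1.9118

Demand: x*(p_x,p_y,I) = 2·I/(2·p_x + p_y), y* = I/(2·p_x + p_y).
Here 2·12 + 10 = 34, giving y* = 1.9118.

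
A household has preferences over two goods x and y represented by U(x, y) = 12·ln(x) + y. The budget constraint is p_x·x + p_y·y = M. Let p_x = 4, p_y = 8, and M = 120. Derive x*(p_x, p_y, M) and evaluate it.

x* = 24

MU_x = 12/x, MU_y = 1. Tangency: 12/x = p_x/p_y.
So x*(p_x,p_y) = 12·p_y/p_x, independent of income; and y* = (M − 12·p_y)/p_y.
At the given prices: x* = 12·8/4 = 24.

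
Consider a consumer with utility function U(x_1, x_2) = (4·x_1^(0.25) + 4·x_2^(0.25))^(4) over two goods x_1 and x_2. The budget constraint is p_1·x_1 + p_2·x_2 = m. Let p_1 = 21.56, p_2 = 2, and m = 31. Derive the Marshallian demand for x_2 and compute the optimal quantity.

MRS = MU_x_1/MU_x_2 = (x_2/x_1)^(0.75). Set equal to p_1/p_2.
Solve for the ratio: x_2/x_1 = [p_1/p_2]^(4/3).
With the ratio pinned down, the budget gives x_1* = m/(p_1 + p_2·(x_2/x_1)) and x_2* = (x_2/x_1)·x_1*.
Numerically x_2/x_1 = 23.813598, so x_1* = 31/(21.56 + 2·23.813598) = 0.4481 and x_2* = 23.813598·0.4481 = 10.6699.

x_2* = 10.6699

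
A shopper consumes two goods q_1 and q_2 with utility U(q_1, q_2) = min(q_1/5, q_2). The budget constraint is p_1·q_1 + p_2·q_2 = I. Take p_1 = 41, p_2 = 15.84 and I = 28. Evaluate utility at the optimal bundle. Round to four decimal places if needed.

V = 0.1268

Leontief preferences: the optimum is at the kink where q_1/5 = q_2/1, i.e. q_2 = (1/5)·q_1.
Budget: p_1·q_1 + p_2·(1/5)·q_1 = I, so (5·p_1 + p_2)·q_1 = 5·I.
Demand: q_1*(p_1,p_2,I) = 5·I/(5·p_1 + p_2), q_2* = I/(5·p_1 + p_2).
Here 5·41 + 15.84 = 220.84, giving q_1* = 0.6339 and q_2* = 0.1268.
Utility at the optimum: U(0.6339, 0.1268) = 0.1268.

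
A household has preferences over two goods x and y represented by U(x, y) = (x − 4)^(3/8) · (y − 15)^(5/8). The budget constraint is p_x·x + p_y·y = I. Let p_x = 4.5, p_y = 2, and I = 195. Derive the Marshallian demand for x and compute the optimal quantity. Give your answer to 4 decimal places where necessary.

This is Cobb-Douglas in (x−4, y−15): tangency gives 0.375·p_y·(y−15) = 0.625·p_x·(x−4).
Substituting into the budget: x* = 4 + 0.375·(I − 4·p_x − 15·p_y)/p_x, and y* = 15 + 0.625·(…)/p_y.
Discretionary income = 195 − 4·4.5 − 15·2 = 147; x* = 4 + 0.375·147/4.5 = 16.25.

x* = 16.25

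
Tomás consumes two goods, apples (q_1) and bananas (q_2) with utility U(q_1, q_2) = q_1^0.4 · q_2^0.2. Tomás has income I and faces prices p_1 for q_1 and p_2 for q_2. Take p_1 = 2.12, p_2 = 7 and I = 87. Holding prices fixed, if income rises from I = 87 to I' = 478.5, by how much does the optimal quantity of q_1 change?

Demand: q_1*(p_1,p_2,I) = 2/3·I/p_1 and q_2* = 1/3·I/p_2.
At p_1=2.12, p_2=7, I=87: q_1* = 2/3·87/2.12 = 27.3585.
At I' = 478.5: q_1* = 150.4717. Change: 150.4717 − 27.3585 = 123.1132.

Δq_1* = 123.1132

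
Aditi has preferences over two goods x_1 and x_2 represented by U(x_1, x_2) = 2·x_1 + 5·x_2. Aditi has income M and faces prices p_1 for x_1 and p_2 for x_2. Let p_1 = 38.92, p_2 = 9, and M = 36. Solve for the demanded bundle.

x_1* = 0, x_2* = 4

Perfect substitutes: compare marginal utility per dollar. 2/p_1 vs 5/p_2 → 0.0514 vs 0.5556.
x_2 gives more utility per dollar, so spend all income on x_2: x_2* = M/p_2, x_1* = 0.
Numerically: x_1* = 0, x_2* = 4.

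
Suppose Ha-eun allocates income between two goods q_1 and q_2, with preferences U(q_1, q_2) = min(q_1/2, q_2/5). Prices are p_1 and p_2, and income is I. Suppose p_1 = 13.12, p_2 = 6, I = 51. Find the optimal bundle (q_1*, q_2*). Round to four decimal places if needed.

With perfect complements, no substitution: consume in ratio q_1:q_2 = 2:5.
Budget: p_1·q_1 + p_2·(5/2)·q_1 = I, so (2·p_1 + 5·p_2)·q_1 = 2·I.
Demand: q_1*(p_1,p_2,I) = 2·I/(2·p_1 + 5·p_2), q_2* = 5·I/(2·p_1 + 5·p_2).
Here 2·13.12 + 5·6 = 56.24, giving q_1* = 1.8137 and q_2* = 4.5341.

q_1* = 1.8137, q_2* = 4.5341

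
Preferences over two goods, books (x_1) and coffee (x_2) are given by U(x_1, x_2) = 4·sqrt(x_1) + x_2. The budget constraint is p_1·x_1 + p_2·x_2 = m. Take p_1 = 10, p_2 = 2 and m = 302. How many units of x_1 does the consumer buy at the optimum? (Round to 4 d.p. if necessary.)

x_1* = 0.16

Set MRS = p_1/p_2: 2·x_1^(−1/2) = p_1/p_2.
Solve: √x_1 = 2·p_2/p_1, so x_1*(p_1,p_2) = (2·p_2/p_1)², and x_2* = (m − p_1·x_1*)/p_2.
Plugging in: x_1* = (2·2/10)² = 0.16.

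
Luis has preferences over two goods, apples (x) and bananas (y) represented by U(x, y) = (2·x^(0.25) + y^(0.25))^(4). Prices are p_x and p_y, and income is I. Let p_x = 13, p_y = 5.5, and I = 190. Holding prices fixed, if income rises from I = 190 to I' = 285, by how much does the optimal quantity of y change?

Δy* = 5.9733

From the CES first-order condition, 2·(y/x)^(0.75) = p_x/p_y.
Hence y/x = ((1/2)·p_x/p_y)^(1/(0.75)), i.e. raised to the 4/3 power.
With the ratio pinned down, the budget gives x* = I/(p_x + p_y·(y/x)) and y* = (y/x)·x*.
Numerically y/x = 1.249494, so x* = 190/(13 + 5.5·1.249494) = 9.5611 and y* = 1.249494·9.5611 = 11.9465.
At I' = 285: y* = 17.9198. Change: 17.9198 − 11.9465 = 5.9733.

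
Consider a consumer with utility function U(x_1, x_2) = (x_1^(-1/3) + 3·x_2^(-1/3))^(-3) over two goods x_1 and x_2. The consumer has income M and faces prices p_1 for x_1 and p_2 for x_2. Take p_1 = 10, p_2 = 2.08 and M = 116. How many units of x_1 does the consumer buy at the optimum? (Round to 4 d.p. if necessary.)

x_1* = 4.568

MU_x_1 ∝ x_1^(-4/3), MU_x_2 ∝ 3·x_2^(-4/3), so MRS = (1/3)·(x_2/x_1)^(4/3) = p_1/p_2.
Hence x_2/x_1 = (3·p_1/p_2)^(1/(4/3)), i.e. raised to the 0.75 power.
With the ratio pinned down, the budget gives x_1* = M/(p_1 + p_2·(x_2/x_1)) and x_2* = (x_2/x_1)·x_1*.
Numerically x_2/x_1 = 7.401052, so x_1* = 116/(10 + 2.08·7.401052) = 4.568.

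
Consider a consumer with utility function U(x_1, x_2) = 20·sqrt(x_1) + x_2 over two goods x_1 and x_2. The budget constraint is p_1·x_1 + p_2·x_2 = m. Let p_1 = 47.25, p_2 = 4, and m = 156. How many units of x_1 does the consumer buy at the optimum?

x_1* = 0.7167

MU_x_1 = 10/√x_1, MU_x_2 = 1. Tangency: 10/√x_1 = p_1/p_2.
Thus x_1* = (10·p_2/p_1)² — independent of m — with the rest of income spent on x_2.
Plugging in: x_1* = (10·4/47.25)² = 0.7167.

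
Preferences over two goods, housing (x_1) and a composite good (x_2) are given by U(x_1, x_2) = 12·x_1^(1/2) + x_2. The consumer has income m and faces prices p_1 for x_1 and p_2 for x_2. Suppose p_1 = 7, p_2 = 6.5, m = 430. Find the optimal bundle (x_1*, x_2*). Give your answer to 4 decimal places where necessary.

x_1* = 31.0408, x_2* = 32.7253

Thus x_1* = (6·p_2/p_1)² — independent of m — with the rest of income spent on x_2.
Plugging in: x_1* = (6·6.5/7)² = 31.0408, x_2* = 32.7253.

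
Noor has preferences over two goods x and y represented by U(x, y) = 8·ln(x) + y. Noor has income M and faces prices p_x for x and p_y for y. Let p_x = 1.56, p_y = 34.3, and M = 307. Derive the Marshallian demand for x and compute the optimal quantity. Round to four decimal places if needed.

x* = 175.8974

Set MRS = p_x/p_y: (8/x)/1 = p_x/p_y.
So x*(p_x,p_y) = 8·p_y/p_x, independent of income; and y* = (M − 8·p_y)/p_y.
At the given prices: x* = 8·34.3/1.56 = 175.8974.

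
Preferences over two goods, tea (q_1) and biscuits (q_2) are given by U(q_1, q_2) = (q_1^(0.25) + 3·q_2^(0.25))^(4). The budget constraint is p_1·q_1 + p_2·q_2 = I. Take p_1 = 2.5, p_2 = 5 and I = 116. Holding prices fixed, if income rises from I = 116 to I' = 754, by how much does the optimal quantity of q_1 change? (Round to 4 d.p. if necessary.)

Δq_1* = 57.5534

MU_q_1 ∝ q_1^(-0.75), MU_q_2 ∝ 3·q_2^(-0.75), so MRS = (1/3)·(q_2/q_1)^(0.75) = p_1/p_2.
Solve for the ratio: q_2/q_1 = [3·p_1/p_2]^(4/3).
With the ratio pinned down, the budget gives q_1* = I/(p_1 + p_2·(q_2/q_1)) and q_2* = (q_2/q_1)·q_1*.
Numerically q_2/q_1 = 1.717071, so q_1* = 116/(2.5 + 5·1.717071) = 10.4643.
At I' = 754: q_1* = 68.0177. Change: 68.0177 − 10.4643 = 57.5534.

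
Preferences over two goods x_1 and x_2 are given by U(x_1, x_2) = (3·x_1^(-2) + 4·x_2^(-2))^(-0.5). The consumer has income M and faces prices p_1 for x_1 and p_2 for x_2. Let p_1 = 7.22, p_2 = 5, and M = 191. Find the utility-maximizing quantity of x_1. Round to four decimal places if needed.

x_1* = 14.2111

Substitute x_2 = (x_2/x_1)·x_1 into the budget: x_1* = M/(p_1 + p_2·(x_2/x_1)).
Numerically x_2/x_1 = 1.244043, so x_1* = 191/(7.22 + 5·1.244043) = 14.2111.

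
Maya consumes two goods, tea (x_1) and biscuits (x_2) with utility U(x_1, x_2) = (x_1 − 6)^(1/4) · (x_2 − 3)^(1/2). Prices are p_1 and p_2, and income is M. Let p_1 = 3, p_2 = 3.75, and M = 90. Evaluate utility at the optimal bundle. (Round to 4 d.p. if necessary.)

V = 5.2971

This is Cobb-Douglas in (x_1−6, x_2−3): tangency gives 0.25·p_2·(x_2−3) = 0.5·p_1·(x_1−6).
After buying the subsistence bundle (6, 3), a share 1/3 of the remaining income goes to x_1: x_1* = 6 + 1/3·(M − 6p_1 − 3p_2)/p_1.
Discretionary income = 90 − 6·3 − 3·3.75 = 60.75; x_1* = 6 + 1/3·60.75/3 = 12.75; x_2* = 3 + 2/3·60.75/3.75 = 13.8.
Utility at the optimum: U(12.75, 13.8) = 5.2971.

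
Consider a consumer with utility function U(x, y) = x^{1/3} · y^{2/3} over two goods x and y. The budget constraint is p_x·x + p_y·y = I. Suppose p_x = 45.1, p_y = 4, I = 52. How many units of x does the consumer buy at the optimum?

x* = 0.3843

Tangency: MRS = (1/2)·y/x = p_x/p_y.
Rearranging, p_y·y = 2·p_x·x. Substituting into the budget gives p_x·x·(1 + 2) = I.
Demand: x*(p_x,p_y,I) = 1/3·I/p_x and y* = 2/3·I/p_y.
At p_x=45.1, p_y=4, I=52: x* = 1/3·52/45.1 = 0.3843.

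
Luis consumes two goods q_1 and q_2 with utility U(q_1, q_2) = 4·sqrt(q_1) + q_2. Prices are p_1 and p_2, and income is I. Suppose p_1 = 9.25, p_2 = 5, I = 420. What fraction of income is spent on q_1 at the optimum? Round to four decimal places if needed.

MU_q_1 = 2/√q_1, MU_q_2 = 1. Tangency: 2/√q_1 = p_1/p_2.
Thus q_1* = (2·p_2/p_1)² — independent of I — with the rest of income spent on q_2.
Plugging in: q_1* = (2·5/9.25)² = 1.1687, q_2* = 81.8378.
Expenditure on q_1: 9.25·1.1687 = 10.8108; share = 0.0257.

share on q_1 = 0.0257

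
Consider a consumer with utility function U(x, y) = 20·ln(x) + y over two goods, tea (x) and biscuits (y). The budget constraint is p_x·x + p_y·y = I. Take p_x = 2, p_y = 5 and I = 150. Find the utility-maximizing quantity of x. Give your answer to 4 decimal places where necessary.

x* = 50

At the given prices: x* = 20·5/2 = 50.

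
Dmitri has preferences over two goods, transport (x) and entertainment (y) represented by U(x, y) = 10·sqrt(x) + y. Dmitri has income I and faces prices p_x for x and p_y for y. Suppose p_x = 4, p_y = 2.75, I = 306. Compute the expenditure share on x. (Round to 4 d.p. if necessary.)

share on x = 0.1545

Set MRS = p_x/p_y: 5·x^(−1/2) = p_x/p_y.
Solve: √x = 5·p_y/p_x, so x*(p_x,p_y) = (5·p_y/p_x)², and y* = (I − p_x·x*)/p_y.
Plugging in: x* = (5·2.75/4)² = 11.8164, y* = 94.0852.
Expenditure on x: 4·11.8164 = 47.2656; share = 0.1545.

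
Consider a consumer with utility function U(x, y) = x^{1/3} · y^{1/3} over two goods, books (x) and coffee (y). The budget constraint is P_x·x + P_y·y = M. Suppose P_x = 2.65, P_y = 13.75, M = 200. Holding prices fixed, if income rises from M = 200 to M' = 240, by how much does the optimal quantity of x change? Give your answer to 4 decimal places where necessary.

MU_x/MU_y = (1/3·y)/(1/3·x); tangency sets this equal to P_x/P_y.
So 1/3·P_y·y = 1/3·P_x·x; combined with the budget, a share 0.5 of income goes to x.
Demand: x*(P_x,P_y,M) = 0.5·M/P_x and y* = 0.5·M/P_y.
At P_x=2.65, P_y=13.75, M=200: x* = 0.5·200/2.65 = 37.7358.
At M' = 240: x* = 45.283. Change: 45.283 − 37.7358 = 7.5472.

Δx* = 7.5472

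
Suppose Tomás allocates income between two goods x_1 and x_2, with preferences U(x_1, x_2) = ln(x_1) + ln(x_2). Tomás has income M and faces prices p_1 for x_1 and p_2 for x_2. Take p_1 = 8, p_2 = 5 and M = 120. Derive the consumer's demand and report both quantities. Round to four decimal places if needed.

MU_x_1/MU_x_2 = (x_2)/(x_1); tangency sets this equal to p_1/p_2.
Rearranging, p_2·x_2 = p_1·x_1. Substituting into the budget gives p_1·x_1·(1 + 1) = M.
Demand: x_1*(p_1,p_2,M) = 0.5·M/p_1 and x_2* = 0.5·M/p_2.
At p_1=8, p_2=5, M=120: x_1* = 0.5·120/8 = 7.5, x_2* = 12.

x_1* = 7.5, x_2* = 12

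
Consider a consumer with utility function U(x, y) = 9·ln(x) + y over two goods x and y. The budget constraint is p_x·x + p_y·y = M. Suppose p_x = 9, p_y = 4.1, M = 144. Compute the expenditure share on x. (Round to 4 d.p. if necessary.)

share on x = 0.2562

At the given prices: x* = 9·4.1/9 = 4.1, and y* = 26.122.
Expenditure on x: 9·4.1 = 36.9; share = 0.2562.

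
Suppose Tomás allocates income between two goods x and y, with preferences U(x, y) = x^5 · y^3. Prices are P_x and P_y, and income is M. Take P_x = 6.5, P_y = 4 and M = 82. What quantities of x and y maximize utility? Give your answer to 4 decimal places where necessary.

x* = 7.8846, y* = 7.6875

Demand: x*(P_x,P_y,M) = 0.625·M/P_x and y* = 0.375·M/P_y.
At P_x=6.5, P_y=4, M=82: x* = 0.625·82/6.5 = 7.8846, y* = 7.6875.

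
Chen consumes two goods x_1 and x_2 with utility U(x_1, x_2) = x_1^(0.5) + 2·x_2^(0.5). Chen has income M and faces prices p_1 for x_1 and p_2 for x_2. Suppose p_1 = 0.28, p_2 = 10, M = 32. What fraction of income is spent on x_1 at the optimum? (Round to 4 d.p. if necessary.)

From the CES first-order condition, (1/2)·(x_2/x_1)^(0.5) = p_1/p_2.
Solve for the ratio: x_2/x_1 = [2·p_1/p_2]^(2).
Substitute x_2 = (x_2/x_1)·x_1 into the budget: x_1* = M/(p_1 + p_2·(x_2/x_1)).
Numerically x_2/x_1 = 0.003136, so x_1* = 32/(0.28 + 10·0.003136) = 102.7749 and x_2* = 0.003136·102.7749 = 0.3223.
Expenditure on x_1: 0.28·102.7749 = 28.777; share = 0.8993.

share on x_1 = 0.8993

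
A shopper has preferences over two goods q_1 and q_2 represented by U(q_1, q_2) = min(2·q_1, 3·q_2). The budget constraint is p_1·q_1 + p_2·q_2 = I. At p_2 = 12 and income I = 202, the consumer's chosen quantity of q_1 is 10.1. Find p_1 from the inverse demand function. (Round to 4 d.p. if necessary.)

With perfect complements, no substitution: consume in ratio q_1:q_2 = 3:2.
Budget: p_1·q_1 + p_2·(2/3)·q_1 = I, so (3·p_1 + 2·p_2)·q_1 = 3·I.
Demand: q_1*(p_1,p_2,I) = 3·I/(3·p_1 + 2·p_2), q_2* = 2·I/(3·p_1 + 2·p_2).
Set q_1* = 10.1 in the demand function and solve for p_1: p_1 = 12.

p_1 = 12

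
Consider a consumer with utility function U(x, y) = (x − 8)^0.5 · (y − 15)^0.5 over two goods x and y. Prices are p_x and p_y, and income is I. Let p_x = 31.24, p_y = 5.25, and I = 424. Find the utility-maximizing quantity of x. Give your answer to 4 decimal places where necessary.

MRS = (y−15)/(x−8). Tangency with p_x/p_y gives y−15 = (p_x/p_y)·(x−8).
Substituting into the budget: x* = 8 + 0.5·(I − 8·p_x − 15·p_y)/p_x, and y* = 15 + 0.5·(…)/p_y.
Discretionary income = 424 − 8·31.24 − 15·5.25 = 95.33; x* = 8 + 0.5·95.33/31.24 = 9.5258.

x* = 9.5258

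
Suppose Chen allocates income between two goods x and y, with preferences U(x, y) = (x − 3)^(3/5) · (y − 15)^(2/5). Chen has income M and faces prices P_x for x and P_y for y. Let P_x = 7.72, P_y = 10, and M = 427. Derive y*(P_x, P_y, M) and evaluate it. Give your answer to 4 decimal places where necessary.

y* = 25.1536

MRS = (3/2)·(y−15)/(x−3). Tangency with P_x/P_y gives y−15 = (2/3)·(P_x/P_y)·(x−3).
Substituting into the budget: x* = 3 + 0.6·(M − 3·P_x − 15·P_y)/P_x, and y* = 15 + 0.4·(…)/P_y.
Discretionary income = 427 − 3·7.72 − 15·10 = 253.84; y* = 15 + 0.4·253.84/10 = 25.1536.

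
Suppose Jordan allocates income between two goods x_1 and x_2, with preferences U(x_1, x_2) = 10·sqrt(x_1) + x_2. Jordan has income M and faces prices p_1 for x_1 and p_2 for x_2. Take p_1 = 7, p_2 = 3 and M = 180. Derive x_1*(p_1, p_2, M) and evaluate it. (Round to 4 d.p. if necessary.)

MU_x_1 = 5/√x_1, MU_x_2 = 1. Tangency: 5/√x_1 = p_1/p_2.
Thus x_1* = (5·p_2/p_1)² — independent of M — with the rest of income spent on x_2.
Plugging in: x_1* = (5·3/7)² = 4.5918.

x_1* = 4.5918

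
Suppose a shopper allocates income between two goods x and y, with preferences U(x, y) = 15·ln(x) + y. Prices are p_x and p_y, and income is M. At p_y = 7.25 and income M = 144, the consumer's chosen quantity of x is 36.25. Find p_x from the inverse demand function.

p_x = 3

MU_x = 15/x, MU_y = 1. Tangency: 15/x = p_x/p_y.
So x*(p_x,p_y) = 15·p_y/p_x, independent of income; and y* = (M − 15·p_y)/p_y.
Set x* = 36.25 in the demand function and solve for p_x: p_x = 3.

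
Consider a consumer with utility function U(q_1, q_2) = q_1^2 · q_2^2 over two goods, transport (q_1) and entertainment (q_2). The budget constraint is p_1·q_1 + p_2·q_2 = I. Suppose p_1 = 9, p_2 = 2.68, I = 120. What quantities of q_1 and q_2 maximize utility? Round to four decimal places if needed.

q_1* = 6.6667, q_2* = 22.3881

MU_q_1/MU_q_2 = (2·q_2)/(2·q_1); tangency sets this equal to p_1/p_2.
Rearranging, p_2·q_2 = p_1·q_1. Substituting into the budget gives p_1·q_1·(1 + 1) = I.
Demand: q_1*(p_1,p_2,I) = 0.5·I/p_1 and q_2* = 0.5·I/p_2.
At p_1=9, p_2=2.68, I=120: q_1* = 0.5·120/9 = 6.6667, q_2* = 22.3881.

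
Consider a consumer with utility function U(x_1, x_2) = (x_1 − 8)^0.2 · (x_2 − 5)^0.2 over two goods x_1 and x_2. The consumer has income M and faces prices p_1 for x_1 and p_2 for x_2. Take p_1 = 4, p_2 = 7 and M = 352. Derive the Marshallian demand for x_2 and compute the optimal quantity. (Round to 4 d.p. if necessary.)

This is Cobb-Douglas in (x_1−8, x_2−5): tangency gives 0.2·p_2·(x_2−5) = 0.2·p_1·(x_1−8).
Substituting into the budget: x_1* = 8 + 0.5·(M − 8·p_1 − 5·p_2)/p_1, and x_2* = 5 + 0.5·(…)/p_2.
Discretionary income = 352 − 8·4 − 5·7 = 285; x_2* = 5 + 0.5·285/7 = 25.3571.

x_2* = 25.3571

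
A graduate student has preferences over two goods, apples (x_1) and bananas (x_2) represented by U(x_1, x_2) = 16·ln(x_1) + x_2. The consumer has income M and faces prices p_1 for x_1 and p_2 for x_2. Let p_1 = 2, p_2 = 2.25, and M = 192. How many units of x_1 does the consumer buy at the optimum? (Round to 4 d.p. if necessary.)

Set MRS = p_1/p_2: (16/x_1)/1 = p_1/p_2.
So x_1*(p_1,p_2) = 16·p_2/p_1, independent of income; and x_2* = (M − 16·p_2)/p_2.
At the given prices: x_1* = 16·2.25/2 = 18.

x_1* = 18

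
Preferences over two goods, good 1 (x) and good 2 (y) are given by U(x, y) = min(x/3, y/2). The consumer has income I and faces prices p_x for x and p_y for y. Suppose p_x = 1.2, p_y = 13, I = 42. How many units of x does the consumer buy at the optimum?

x* = 4.2568

Leontief preferences: the optimum is at the kink where x/3 = y/2, i.e. y = (2/3)·x.
Budget: p_x·x + p_y·(2/3)·x = I, so (3·p_x + 2·p_y)·x = 3·I.
Demand: x*(p_x,p_y,I) = 3·I/(3·p_x + 2·p_y), y* = 2·I/(3·p_x + 2·p_y).
Here 3·1.2 + 2·13 = 29.6, giving x* = 4.2568.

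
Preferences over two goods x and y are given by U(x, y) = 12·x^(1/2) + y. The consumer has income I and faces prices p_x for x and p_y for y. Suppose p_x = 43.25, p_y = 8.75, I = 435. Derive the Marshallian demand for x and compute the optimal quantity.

x* = 1.4735

MU_x = 6/√x, MU_y = 1. Tangency: 6/√x = p_x/p_y.
Thus x* = (6·p_y/p_x)² — independent of I — with the rest of income spent on y.
Plugging in: x* = (6·8.75/43.25)² = 1.4735.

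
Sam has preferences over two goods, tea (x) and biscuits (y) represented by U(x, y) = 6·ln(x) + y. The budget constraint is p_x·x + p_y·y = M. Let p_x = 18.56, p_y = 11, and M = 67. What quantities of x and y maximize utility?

x* = 3.556, y* = 0.0909

So x*(p_x,p_y) = 6·p_y/p_x, independent of income; and y* = (M − 6·p_y)/p_y.
At the given prices: x* = 6·11/18.56 = 3.556, and y* = 0.0909.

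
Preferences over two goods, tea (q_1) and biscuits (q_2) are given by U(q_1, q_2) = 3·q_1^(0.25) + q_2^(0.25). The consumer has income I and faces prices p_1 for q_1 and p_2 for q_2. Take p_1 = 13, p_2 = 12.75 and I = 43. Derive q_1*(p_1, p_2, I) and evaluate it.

q_1* = 2.6835

With the ratio pinned down, the budget gives q_1* = I/(p_1 + p_2·(q_2/q_1)) and q_2* = (q_2/q_1)·q_1*.
Numerically q_2/q_1 = 0.237182, so q_1* = 43/(13 + 12.75·0.237182) = 2.6835.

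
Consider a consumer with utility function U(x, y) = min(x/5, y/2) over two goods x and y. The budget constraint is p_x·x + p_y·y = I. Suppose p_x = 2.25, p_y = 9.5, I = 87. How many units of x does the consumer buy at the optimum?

x* = 14.3802

Leontief preferences: the optimum is at the kink where x/5 = y/2, i.e. y = (2/5)·x.
Budget: p_x·x + p_y·(2/5)·x = I, so (5·p_x + 2·p_y)·x = 5·I.
Demand: x*(p_x,p_y,I) = 5·I/(5·p_x + 2·p_y), y* = 2·I/(5·p_x + 2·p_y).
Here 5·2.25 + 2·9.5 = 30.25, giving x* = 14.3802.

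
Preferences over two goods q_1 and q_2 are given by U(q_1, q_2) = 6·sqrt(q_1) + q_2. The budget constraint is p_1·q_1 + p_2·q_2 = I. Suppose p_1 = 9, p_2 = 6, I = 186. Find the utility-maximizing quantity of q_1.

Utility is quasi-linear in q_2; the FOC for q_1 is 3/√q_1 = p_1/p_2.
Thus q_1* = (3·p_2/p_1)² — independent of I — with the rest of income spent on q_2.
Plugging in: q_1* = (3·6/9)² = 4.

q_1* = 4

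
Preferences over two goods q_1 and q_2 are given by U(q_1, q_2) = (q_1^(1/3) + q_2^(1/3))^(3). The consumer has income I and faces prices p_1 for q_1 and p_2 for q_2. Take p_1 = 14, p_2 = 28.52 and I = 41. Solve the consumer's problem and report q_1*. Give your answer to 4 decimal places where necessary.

q_1* = 1.7221

MU_q_1 ∝ q_1^(-2/3), MU_q_2 ∝ q_2^(-2/3), so MRS = (q_2/q_1)^(2/3) = p_1/p_2.
Solve for the ratio: q_2/q_1 = [p_1/p_2]^(1.5).
With the ratio pinned down, the budget gives q_1* = I/(p_1 + p_2·(q_2/q_1)) and q_2* = (q_2/q_1)·q_1*.
Numerically q_2/q_1 = 0.343928, so q_1* = 41/(14 + 28.52·0.343928) = 1.7221.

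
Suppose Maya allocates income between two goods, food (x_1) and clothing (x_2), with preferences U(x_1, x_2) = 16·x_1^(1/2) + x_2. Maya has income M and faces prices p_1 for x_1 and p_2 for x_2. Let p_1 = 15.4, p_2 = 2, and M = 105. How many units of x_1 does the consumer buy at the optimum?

x_1* = 1.0794

Set MRS = p_1/p_2: 8·x_1^(−1/2) = p_1/p_2.
Thus x_1* = (8·p_2/p_1)² — independent of M — with the rest of income spent on x_2.
Plugging in: x_1* = (8·2/15.4)² = 1.0794.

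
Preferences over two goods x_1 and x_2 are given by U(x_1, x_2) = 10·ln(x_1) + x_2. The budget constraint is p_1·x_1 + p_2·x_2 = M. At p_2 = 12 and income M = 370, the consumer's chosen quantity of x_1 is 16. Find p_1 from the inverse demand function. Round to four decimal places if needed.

MU_x_1 = 10/x_1, MU_x_2 = 1. Tangency: 10/x_1 = p_1/p_2.
So x_1*(p_1,p_2) = 10·p_2/p_1, independent of income; and x_2* = (M − 10·p_2)/p_2.
Set x_1* = 16 in the demand function and solve for p_1: p_1 = 7.5.

p_1 = 7.5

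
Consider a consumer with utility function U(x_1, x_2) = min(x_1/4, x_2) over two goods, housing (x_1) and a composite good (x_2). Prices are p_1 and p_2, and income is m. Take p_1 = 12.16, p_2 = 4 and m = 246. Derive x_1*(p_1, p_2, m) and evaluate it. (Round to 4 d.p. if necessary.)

x_1* = 18.693

Leontief preferences: the optimum is at the kink where x_1/4 = x_2/1, i.e. x_2 = (1/4)·x_1.
Budget: p_1·x_1 + p_2·(1/4)·x_1 = m, so (4·p_1 + p_2)·x_1 = 4·m.
Demand: x_1*(p_1,p_2,m) = 4·m/(4·p_1 + p_2), x_2* = m/(4·p_1 + p_2).
Here 4·12.16 + 4 = 52.64, giving x_1* = 18.693.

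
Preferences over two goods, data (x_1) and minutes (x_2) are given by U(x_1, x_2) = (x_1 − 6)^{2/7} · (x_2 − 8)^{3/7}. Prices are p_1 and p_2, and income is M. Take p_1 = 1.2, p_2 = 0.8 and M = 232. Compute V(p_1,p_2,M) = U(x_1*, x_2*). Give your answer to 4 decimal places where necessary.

MRS = (2/3)·(x_2−8)/(x_1−6). Tangency with p_1/p_2 gives x_2−8 = (3/2)·(p_1/p_2)·(x_1−6).
After buying the subsistence bundle (6, 8), a share 0.4 of the remaining income goes to x_1: x_1* = 6 + 0.4·(M − 6p_1 − 8p_2)/p_1.
Discretionary income = 232 − 6·1.2 − 8·0.8 = 218.4; x_1* = 6 + 0.4·218.4/1.2 = 78.8; x_2* = 8 + 0.6·218.4/0.8 = 171.8.
Utility at the optimum: U(78.8, 171.8) = 30.2712.

V = 30.2712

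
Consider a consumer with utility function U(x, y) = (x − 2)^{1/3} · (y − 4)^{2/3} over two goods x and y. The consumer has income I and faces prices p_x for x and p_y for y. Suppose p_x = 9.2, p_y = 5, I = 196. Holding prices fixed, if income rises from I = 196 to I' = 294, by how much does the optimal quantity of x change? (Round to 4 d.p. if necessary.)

Let x' = x−2, y' = y−4. MRS = (1/2)·y'/x' = p_x/p_y.
After buying the subsistence bundle (2, 4), a share 1/3 of the remaining income goes to x: x* = 2 + 1/3·(I − 2p_x − 4p_y)/p_x.
Discretionary income = 196 − 2·9.2 − 4·5 = 157.6; x* = 2 + 1/3·157.6/9.2 = 7.7101.
At I' = 294: x* = 11.2609. Change: 11.2609 − 7.7101 = 3.5507.

Δx* = 3.5507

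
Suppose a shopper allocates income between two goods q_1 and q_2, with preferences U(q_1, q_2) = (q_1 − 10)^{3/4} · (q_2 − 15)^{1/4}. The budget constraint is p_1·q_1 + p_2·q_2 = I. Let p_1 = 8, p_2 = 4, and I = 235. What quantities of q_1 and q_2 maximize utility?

q_1* = 18.9062, q_2* = 20.9375

After buying the subsistence bundle (10, 15), a share 0.75 of the remaining income goes to q_1: q_1* = 10 + 0.75·(I − 10p_1 − 15p_2)/p_1.
Discretionary income = 235 − 10·8 − 15·4 = 95; q_1* = 10 + 0.75·95/8 = 18.9062; q_2* = 15 + 0.25·95/4 = 20.9375.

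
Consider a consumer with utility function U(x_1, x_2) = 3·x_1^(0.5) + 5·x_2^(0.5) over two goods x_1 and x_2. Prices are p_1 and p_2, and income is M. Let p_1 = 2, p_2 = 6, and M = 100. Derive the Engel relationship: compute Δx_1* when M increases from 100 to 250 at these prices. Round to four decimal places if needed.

MU_x_1 ∝ 3·x_1^(-0.5), MU_x_2 ∝ 5·x_2^(-0.5), so MRS = (3/5)·(x_2/x_1)^(0.5) = p_1/p_2.
Hence x_2/x_1 = ((5/3)·p_1/p_2)^(1/(0.5)), i.e. raised to the 2 power.
Substitute x_2 = (x_2/x_1)·x_1 into the budget: x_1* = M/(p_1 + p_2·(x_2/x_1)).
Numerically x_2/x_1 = 0.308642, so x_1* = 100/(2 + 6·0.308642) = 25.9615.
At M' = 250: x_1* = 64.9038. Change: 64.9038 − 25.9615 = 38.9423.

Δx_1* = 38.9423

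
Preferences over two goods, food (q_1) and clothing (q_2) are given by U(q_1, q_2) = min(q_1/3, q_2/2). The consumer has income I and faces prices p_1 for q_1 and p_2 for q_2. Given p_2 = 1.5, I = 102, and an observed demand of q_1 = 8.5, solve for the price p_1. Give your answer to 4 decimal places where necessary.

Leontief preferences: the optimum is at the kink where q_1/3 = q_2/2, i.e. q_2 = (2/3)·q_1.
Budget: p_1·q_1 + p_2·(2/3)·q_1 = I, so (3·p_1 + 2·p_2)·q_1 = 3·I.
Demand: q_1*(p_1,p_2,I) = 3·I/(3·p_1 + 2·p_2), q_2* = 2·I/(3·p_1 + 2·p_2).
Set q_1* = 8.5 in the demand function and solve for p_1: p_1 = 11.

p_1 = 11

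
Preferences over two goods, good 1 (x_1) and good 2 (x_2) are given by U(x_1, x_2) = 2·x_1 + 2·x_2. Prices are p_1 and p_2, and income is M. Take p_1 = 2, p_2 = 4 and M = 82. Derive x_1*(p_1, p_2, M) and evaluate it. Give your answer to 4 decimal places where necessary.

x_1 gives more utility per dollar, so spend all income on x_1: x_1* = M/p_1, x_2* = 0.
Numerically: x_1* = 41, x_2* = 0.

x_1* = 41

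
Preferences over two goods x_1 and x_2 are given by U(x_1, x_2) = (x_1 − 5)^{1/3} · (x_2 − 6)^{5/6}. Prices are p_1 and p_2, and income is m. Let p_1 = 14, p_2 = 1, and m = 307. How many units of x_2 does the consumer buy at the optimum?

x_2* = 171

MRS = (2/5)·(x_2−6)/(x_1−5). Tangency with p_1/p_2 gives x_2−6 = (5/2)·(p_1/p_2)·(x_1−5).
After buying the subsistence bundle (5, 6), a share 2/7 of the remaining income goes to x_1: x_1* = 5 + 2/7·(m − 5p_1 − 6p_2)/p_1.
Discretionary income = 307 − 5·14 − 6·1 = 231; x_2* = 6 + 5/7·231/1 = 171.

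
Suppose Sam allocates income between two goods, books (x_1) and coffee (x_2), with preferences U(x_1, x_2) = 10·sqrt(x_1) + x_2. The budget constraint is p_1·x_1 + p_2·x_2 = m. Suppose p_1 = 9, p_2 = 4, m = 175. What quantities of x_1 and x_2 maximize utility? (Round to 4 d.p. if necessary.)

Plugging in: x_1* = (5·4/9)² = 4.9383, x_2* = 32.6389.

x_1* = 4.9383, x_2* = 32.6389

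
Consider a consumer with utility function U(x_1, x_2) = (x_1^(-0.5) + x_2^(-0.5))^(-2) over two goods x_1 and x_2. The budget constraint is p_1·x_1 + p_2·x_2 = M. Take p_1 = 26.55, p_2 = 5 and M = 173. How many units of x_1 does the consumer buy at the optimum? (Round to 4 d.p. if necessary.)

MU_x_1 ∝ x_1^(-1.5), MU_x_2 ∝ x_2^(-1.5), so MRS = (x_2/x_1)^(1.5) = p_1/p_2.
Solve for the ratio: x_2/x_1 = [p_1/p_2]^(2/3).
With the ratio pinned down, the budget gives x_1* = M/(p_1 + p_2·(x_2/x_1)) and x_2* = (x_2/x_1)·x_1*.
Numerically x_2/x_1 = 3.043661, so x_1* = 173/(26.55 + 5·3.043661) = 4.1419.

x_1* = 4.1419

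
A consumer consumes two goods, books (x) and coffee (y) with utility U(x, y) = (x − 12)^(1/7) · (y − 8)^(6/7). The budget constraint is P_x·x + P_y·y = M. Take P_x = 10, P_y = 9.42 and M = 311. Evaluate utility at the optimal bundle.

This is Cobb-Douglas in (x−12, y−8): tangency gives 1/7·P_y·(y−8) = 6/7·P_x·(x−12).
Substituting into the budget: x* = 12 + 1/7·(M − 12·P_x − 8·P_y)/P_x, and y* = 8 + 6/7·(…)/P_y.
Discretionary income = 311 − 12·10 − 8·9.42 = 115.64; x* = 12 + 1/7·115.64/10 = 13.652; y* = 8 + 6/7·115.64/9.42 = 18.5223.
Utility at the optimum: U(13.652, 18.5223) = 8.0768.

V = 8.0768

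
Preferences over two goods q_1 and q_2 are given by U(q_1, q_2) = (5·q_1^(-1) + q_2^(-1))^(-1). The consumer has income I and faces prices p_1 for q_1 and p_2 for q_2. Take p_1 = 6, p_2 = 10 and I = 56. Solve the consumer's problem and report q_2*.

q_2* = 2.0497

MU_q_1 ∝ 5·q_1^(-2), MU_q_2 ∝ q_2^(-2), so MRS = 5·(q_2/q_1)^(2) = p_1/p_2.
Solve for the ratio: q_2/q_1 = [(1/5)·p_1/p_2]^(0.5).
Substitute q_2 = (q_2/q_1)·q_1 into the budget: q_1* = I/(p_1 + p_2·(q_2/q_1)).
Numerically q_2/q_1 = 0.34641, so q_1* = 56/(6 + 10·0.34641) = 5.9171 and q_2* = 0.34641·5.9171 = 2.0497.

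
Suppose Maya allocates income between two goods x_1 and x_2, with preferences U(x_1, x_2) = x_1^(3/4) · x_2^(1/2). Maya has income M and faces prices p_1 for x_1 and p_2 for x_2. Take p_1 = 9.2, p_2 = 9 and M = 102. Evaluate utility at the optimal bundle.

V = 8.8192

MU_x_1/MU_x_2 = (0.75·x_2)/(0.5·x_1); tangency sets this equal to p_1/p_2.
So 0.75·p_2·x_2 = 0.5·p_1·x_1; combined with the budget, a share 0.6 of income goes to x_1.
Demand: x_1*(p_1,p_2,M) = 0.6·M/p_1 and x_2* = 0.4·M/p_2.
At p_1=9.2, p_2=9, M=102: x_1* = 0.6·102/9.2 = 6.6522, x_2* = 4.5333.
Utility at the optimum: U(6.6522, 4.5333) = 8.8192.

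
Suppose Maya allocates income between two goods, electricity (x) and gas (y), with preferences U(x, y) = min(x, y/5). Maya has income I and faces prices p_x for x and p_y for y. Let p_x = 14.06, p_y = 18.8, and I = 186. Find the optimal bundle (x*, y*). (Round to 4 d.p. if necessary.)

x* = 1.7213, y* = 8.6063

Leontief preferences: the optimum is at the kink where x/1 = y/5, i.e. y = 5·x.
Budget: p_x·x + p_y·5·x = I, so (p_x + 5·p_y)·x = I.
Demand: x*(p_x,p_y,I) = I/(p_x + 5·p_y), y* = 5·I/(p_x + 5·p_y).
Here 14.06 + 5·18.8 = 108.06, giving x* = 1.7213 and y* = 8.6063.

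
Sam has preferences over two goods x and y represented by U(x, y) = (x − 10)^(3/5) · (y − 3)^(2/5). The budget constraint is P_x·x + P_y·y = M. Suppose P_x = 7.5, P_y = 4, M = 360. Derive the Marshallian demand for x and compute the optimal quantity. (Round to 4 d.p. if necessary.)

This is Cobb-Douglas in (x−10, y−3): tangency gives 0.6·P_y·(y−3) = 0.4·P_x·(x−10).
Substituting into the budget: x* = 10 + 0.6·(M − 10·P_x − 3·P_y)/P_x, and y* = 3 + 0.4·(…)/P_y.
Discretionary income = 360 − 10·7.5 − 3·4 = 273; x* = 10 + 0.6·273/7.5 = 31.84.

x* = 31.84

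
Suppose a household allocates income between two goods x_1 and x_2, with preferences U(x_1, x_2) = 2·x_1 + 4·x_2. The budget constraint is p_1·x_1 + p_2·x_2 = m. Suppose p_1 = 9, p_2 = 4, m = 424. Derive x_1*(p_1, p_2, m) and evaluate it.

x_1* = 0

Perfect substitutes: compare marginal utility per dollar. 2/p_1 vs 4/p_2 → 0.2222 vs 1.
x_2 gives more utility per dollar, so spend all income on x_2: x_2* = m/p_2, x_1* = 0.
Numerically: x_1* = 0, x_2* = 106.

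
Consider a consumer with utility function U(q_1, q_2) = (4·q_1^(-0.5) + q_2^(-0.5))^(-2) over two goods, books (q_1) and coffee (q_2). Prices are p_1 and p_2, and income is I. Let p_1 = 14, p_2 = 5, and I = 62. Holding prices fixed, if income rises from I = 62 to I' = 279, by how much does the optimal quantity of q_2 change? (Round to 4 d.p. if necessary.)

MU_q_1 ∝ 4·q_1^(-1.5), MU_q_2 ∝ q_2^(-1.5), so MRS = 4·(q_2/q_1)^(1.5) = p_1/p_2.
Solve for the ratio: q_2/q_1 = [(1/4)·p_1/p_2]^(2/3).
Substitute q_2 = (q_2/q_1)·q_1 into the budget: q_1* = I/(p_1 + p_2·(q_2/q_1)).
Numerically q_2/q_1 = 0.788374, so q_1* = 62/(14 + 5·0.788374) = 3.4556 and q_2* = 0.788374·3.4556 = 2.7243.
At I' = 279: q_2* = 12.2594. Change: 12.2594 − 2.7243 = 9.5351.

Δq_2* = 9.5351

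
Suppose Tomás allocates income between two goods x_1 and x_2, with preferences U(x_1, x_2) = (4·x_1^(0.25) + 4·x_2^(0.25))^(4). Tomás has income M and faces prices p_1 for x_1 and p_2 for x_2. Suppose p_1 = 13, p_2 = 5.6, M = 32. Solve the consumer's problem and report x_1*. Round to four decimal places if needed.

Substitute x_2 = (x_2/x_1)·x_1 into the budget: x_1* = M/(p_1 + p_2·(x_2/x_1)).
Numerically x_2/x_1 = 3.073787, so x_1* = 32/(13 + 5.6·3.073787) = 1.0591.

x_1* = 1.0591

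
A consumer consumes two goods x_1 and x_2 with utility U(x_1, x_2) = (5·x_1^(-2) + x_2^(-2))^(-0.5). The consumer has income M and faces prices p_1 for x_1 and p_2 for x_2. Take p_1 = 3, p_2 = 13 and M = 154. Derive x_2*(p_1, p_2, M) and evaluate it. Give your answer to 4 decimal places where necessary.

MU_x_1 ∝ 5·x_1^(-3), MU_x_2 ∝ x_2^(-3), so MRS = 5·(x_2/x_1)^(3) = p_1/p_2.
Hence x_2/x_1 = ((1/5)·p_1/p_2)^(1/(3)), i.e. raised to the 1/3 power.
With the ratio pinned down, the budget gives x_1* = M/(p_1 + p_2·(x_2/x_1)) and x_2* = (x_2/x_1)·x_1*.
Numerically x_2/x_1 = 0.358704, so x_1* = 154/(3 + 13·0.358704) = 20.0962 and x_2* = 0.358704·20.0962 = 7.2086.

x_2* = 7.2086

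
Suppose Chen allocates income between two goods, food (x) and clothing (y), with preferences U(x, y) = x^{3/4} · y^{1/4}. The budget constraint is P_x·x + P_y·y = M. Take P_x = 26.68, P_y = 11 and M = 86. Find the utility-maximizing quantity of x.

x* = 2.4175

Demand: x*(P_x,P_y,M) = 0.75·M/P_x and y* = 0.25·M/P_y.
At P_x=26.68, P_y=11, M=86: x* = 0.75·86/26.68 = 2.4175.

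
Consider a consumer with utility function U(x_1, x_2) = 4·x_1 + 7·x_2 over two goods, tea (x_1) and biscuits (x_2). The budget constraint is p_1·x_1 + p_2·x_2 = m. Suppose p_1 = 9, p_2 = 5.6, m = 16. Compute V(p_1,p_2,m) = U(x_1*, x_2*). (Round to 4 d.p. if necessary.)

Linear utility — the consumer picks whichever good has higher MU/price: 4/9 = 0.4444 vs 7/5.6 = 1.25.
x_2 gives more utility per dollar, so spend all income on x_2: x_2* = m/p_2, x_1* = 0.
Numerically: x_1* = 0, x_2* = 2.8571.
Utility at the optimum: U(0, 2.8571) = 20.

V = 20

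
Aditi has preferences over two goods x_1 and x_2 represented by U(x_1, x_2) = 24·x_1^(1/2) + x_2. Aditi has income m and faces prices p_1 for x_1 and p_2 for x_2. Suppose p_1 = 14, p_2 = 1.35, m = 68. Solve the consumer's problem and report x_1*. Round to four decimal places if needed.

x_1* = 1.339

Utility is quasi-linear in x_2; the FOC for x_1 is 12/√x_1 = p_1/p_2.
Solve: √x_1 = 12·p_2/p_1, so x_1*(p_1,p_2) = (12·p_2/p_1)², and x_2* = (m − p_1·x_1*)/p_2.
Plugging in: x_1* = (12·1.35/14)² = 1.339.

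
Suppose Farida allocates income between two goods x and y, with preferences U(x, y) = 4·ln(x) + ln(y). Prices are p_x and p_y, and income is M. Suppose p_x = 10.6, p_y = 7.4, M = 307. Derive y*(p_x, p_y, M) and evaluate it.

y* = 8.2973

The MRS is 4·y/x. Set MRS = p_x/p_y.
So 4·p_y·y = p_x·x; combined with the budget, a share 0.8 of income goes to x.
Demand: x*(p_x,p_y,M) = 0.8·M/p_x and y* = 0.2·M/p_y.
At p_x=10.6, p_y=7.4, M=307: y* = 0.2·307/7.4 = 8.2973.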